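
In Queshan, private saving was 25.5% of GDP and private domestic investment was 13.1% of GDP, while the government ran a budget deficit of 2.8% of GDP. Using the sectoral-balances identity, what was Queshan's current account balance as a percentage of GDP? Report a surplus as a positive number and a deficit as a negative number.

By the sectoral-balances identity, CA = (S_private - I) + (T - G).
Private balance = 25.5 - 13.1 = 12.4
Government balance (T - G) = -2.8
CA = 12.4 + (-2.8) = 9.6

9.6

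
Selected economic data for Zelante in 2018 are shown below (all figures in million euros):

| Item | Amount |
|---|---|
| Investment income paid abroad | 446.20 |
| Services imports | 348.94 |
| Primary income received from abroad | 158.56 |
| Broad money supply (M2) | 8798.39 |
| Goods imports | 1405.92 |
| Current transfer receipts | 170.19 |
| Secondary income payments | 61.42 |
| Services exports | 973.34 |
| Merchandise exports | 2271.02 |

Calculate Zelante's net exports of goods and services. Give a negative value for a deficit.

1489.50

Goods balance = 2271.02 - 1405.92 = 865.10
Services balance = 973.34 - 348.94 = 624.40
Trade balance (goods + services) = 865.10 + 624.40 = 1489.50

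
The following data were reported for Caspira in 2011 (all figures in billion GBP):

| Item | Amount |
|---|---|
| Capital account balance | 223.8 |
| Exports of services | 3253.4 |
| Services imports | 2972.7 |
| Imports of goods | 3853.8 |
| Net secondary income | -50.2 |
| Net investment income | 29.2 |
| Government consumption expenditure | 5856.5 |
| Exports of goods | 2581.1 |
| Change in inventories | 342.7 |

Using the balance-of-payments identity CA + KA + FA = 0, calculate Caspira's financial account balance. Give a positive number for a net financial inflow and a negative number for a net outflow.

789.2

Goods balance = 2581.1 - 3853.8 = -1272.7
Services balance = 3253.4 - 2972.7 = 280.7
Trade balance (goods + services) = -1272.7 + 280.7 = -992.0
Net primary income = 29.2
Net secondary income = -50.2
Current account = -992.0 + 29.2 + (-50.2) = -1013.0
Financial account = -(-1013.0 + 223.8) = 789.2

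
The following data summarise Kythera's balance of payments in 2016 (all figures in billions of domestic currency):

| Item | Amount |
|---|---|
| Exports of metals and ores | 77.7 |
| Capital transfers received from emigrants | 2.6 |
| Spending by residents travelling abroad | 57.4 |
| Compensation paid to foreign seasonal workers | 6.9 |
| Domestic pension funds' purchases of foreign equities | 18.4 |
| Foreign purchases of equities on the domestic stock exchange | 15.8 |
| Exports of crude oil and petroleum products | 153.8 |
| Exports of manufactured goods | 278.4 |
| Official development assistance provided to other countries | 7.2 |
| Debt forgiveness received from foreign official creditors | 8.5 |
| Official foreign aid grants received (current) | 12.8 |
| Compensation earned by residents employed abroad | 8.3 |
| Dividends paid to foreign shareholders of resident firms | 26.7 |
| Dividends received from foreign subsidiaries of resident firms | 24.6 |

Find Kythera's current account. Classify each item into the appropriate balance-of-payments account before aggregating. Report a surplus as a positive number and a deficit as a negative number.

Goods: 77.7 + 278.4 + 153.8 = 509.9
Services: -57.4
Primary income: 24.6 + 8.3 - 6.9 - 26.7 = -0.7
Secondary income: -7.2 + 12.8 = 5.6
Current account = 509.9 + (-57.4) + (-0.7) + 5.6 = 457.4
(Excluded from the current account — capital account: capital transfers received from emigrants 2.6, debt forgiveness received from foreign official creditors 8.5; financial account: domestic pension funds' purchases of foreign equities 18.4, foreign purchases of equities on the domestic stock exchange 15.8.)

457.4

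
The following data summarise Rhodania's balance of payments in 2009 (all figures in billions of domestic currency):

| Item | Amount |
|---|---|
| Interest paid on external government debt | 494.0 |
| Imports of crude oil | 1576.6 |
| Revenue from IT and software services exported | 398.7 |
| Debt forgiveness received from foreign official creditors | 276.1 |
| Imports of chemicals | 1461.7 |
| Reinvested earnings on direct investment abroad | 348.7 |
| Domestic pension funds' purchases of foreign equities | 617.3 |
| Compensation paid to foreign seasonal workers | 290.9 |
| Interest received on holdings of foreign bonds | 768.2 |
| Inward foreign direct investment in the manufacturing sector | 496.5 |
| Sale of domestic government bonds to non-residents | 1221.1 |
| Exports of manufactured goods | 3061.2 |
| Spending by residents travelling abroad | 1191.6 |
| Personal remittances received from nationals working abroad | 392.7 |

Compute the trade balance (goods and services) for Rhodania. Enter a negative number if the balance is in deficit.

-770.0

Goods: 3061.2 - 1576.6 - 1461.7 = 22.9
Services: -1191.6 + 398.7 = -792.9
Trade balance = 22.9 + (-792.9) = -770.0
(Excluded from the trade balance — primary income: interest paid on external government debt 494.0, reinvested earnings on direct investment abroad 348.7, compensation paid to foreign seasonal workers 290.9, interest received on holdings of foreign bonds 768.2; capital account: debt forgiveness received from foreign official creditors 276.1; financial account: domestic pension funds' purchases of foreign equities 617.3, inward foreign direct investment in the manufacturing sector 496.5, sale of domestic government bonds to non-residents 1221.1; secondary income: personal remittances received from nationals working abroad 392.7.)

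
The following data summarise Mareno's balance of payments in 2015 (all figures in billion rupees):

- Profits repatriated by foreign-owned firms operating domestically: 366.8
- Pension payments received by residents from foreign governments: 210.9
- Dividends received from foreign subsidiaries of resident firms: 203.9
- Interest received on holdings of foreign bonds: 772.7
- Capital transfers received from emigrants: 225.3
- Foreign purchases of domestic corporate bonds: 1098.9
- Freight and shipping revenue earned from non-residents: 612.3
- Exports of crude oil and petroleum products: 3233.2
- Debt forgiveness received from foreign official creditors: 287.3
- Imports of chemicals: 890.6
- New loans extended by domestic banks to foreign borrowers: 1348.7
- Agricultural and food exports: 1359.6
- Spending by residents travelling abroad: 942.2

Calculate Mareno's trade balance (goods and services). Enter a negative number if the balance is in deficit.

3372.3

Goods: 1359.6 - 890.6 + 3233.2 = 3702.2
Services: 612.3 - 942.2 = -329.9
Trade balance = 3702.2 + (-329.9) = 3372.3
(Excluded from the trade balance — primary income: profits repatriated by foreign-owned firms operating domestically 366.8, dividends received from foreign subsidiaries of resident firms 203.9, interest received on holdings of foreign bonds 772.7; secondary income: pension payments received by residents from foreign governments 210.9; capital account: capital transfers received from emigrants 225.3, debt forgiveness received from foreign official creditors 287.3; financial account: foreign purchases of domestic corporate bonds 1098.9, new loans extended by domestic banks to foreign borrowers 1348.7.)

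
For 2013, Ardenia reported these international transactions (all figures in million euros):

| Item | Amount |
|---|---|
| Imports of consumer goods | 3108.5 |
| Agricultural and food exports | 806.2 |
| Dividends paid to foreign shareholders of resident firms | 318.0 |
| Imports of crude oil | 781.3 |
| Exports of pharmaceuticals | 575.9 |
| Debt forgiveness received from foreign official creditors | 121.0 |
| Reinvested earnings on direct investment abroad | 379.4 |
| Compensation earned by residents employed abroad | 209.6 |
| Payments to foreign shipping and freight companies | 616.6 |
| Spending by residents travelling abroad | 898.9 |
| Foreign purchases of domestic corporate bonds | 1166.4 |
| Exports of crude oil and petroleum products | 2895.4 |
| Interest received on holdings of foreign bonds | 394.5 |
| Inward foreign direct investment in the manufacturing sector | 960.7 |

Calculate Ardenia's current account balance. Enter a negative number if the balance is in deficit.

-462.3

Goods: 2895.4 + 575.9 - 3108.5 - 781.3 + 806.2 = 387.7
Services: -898.9 - 616.6 = -1515.5
Primary income: -318.0 + 394.5 + 379.4 + 209.6 = 665.5
Current account = 387.7 + (-1515.5) + 665.5 = -462.3
(Excluded from the current account — capital account: debt forgiveness received from foreign official creditors 121.0; financial account: foreign purchases of domestic corporate bonds 1166.4, inward foreign direct investment in the manufacturing sector 960.7.)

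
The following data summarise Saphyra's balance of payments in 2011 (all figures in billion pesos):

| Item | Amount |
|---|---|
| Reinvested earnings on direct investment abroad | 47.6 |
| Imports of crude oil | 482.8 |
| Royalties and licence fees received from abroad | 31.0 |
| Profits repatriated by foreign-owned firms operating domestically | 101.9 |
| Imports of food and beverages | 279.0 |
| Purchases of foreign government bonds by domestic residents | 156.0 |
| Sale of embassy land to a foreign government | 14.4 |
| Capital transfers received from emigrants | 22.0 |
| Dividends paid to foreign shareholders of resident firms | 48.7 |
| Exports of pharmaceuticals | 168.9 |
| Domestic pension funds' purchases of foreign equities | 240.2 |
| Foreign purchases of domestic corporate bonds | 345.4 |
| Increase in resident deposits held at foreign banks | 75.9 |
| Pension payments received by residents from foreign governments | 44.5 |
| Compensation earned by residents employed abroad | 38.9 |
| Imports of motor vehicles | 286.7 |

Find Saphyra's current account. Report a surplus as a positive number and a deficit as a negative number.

Goods: 168.9 - 279.0 - 286.7 - 482.8 = -879.6
Services: 31.0
Primary income: -101.9 + 47.6 - 48.7 + 38.9 = -64.1
Secondary income: 44.5
Current account = (-879.6) + 31.0 + (-64.1) + 44.5 = -868.2
(Excluded from the current account — financial account: purchases of foreign government bonds by domestic residents 156.0, domestic pension funds' purchases of foreign equities 240.2, foreign purchases of domestic corporate bonds 345.4, increase in resident deposits held at foreign banks 75.9; capital account: sale of embassy land to a foreign government 14.4, capital transfers received from emigrants 22.0.)

-868.2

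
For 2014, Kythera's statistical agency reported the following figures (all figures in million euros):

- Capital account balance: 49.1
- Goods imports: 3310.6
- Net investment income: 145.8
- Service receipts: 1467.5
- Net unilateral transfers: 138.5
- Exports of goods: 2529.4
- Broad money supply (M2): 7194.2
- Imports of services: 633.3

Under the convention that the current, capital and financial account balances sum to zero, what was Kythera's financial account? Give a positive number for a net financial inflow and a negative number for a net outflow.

Goods balance = 2529.4 - 3310.6 = -781.2
Services balance = 1467.5 - 633.3 = 834.2
Trade balance (goods + services) = -781.2 + 834.2 = 53.0
Net primary income = 145.8
Net secondary income = 138.5
Current account = 53.0 + 145.8 + 138.5 = 337.3
Financial account = -(337.3 + 49.1) = -386.4

-386.4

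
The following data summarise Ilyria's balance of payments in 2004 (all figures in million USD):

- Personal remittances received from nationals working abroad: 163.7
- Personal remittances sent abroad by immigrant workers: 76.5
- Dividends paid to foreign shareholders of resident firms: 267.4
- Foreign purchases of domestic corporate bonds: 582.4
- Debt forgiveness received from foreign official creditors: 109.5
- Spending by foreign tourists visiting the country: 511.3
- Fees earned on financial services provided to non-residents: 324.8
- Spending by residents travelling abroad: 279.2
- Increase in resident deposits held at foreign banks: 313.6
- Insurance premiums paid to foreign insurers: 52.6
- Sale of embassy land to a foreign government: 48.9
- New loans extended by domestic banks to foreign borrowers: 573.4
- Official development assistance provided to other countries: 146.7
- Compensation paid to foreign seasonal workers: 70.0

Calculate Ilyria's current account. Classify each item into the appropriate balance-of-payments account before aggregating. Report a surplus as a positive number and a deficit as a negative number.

Services: 324.8 + 511.3 - 279.2 - 52.6 = 504.3
Primary income: -70.0 - 267.4 = -337.4
Secondary income: -76.5 + 163.7 - 146.7 = -59.5
Current account = 504.3 + (-337.4) + (-59.5) = 107.4
(Excluded from the current account — financial account: foreign purchases of domestic corporate bonds 582.4, increase in resident deposits held at foreign banks 313.6, new loans extended by domestic banks to foreign borrowers 573.4; capital account: debt forgiveness received from foreign official creditors 109.5, sale of embassy land to a foreign government 48.9.)

107.4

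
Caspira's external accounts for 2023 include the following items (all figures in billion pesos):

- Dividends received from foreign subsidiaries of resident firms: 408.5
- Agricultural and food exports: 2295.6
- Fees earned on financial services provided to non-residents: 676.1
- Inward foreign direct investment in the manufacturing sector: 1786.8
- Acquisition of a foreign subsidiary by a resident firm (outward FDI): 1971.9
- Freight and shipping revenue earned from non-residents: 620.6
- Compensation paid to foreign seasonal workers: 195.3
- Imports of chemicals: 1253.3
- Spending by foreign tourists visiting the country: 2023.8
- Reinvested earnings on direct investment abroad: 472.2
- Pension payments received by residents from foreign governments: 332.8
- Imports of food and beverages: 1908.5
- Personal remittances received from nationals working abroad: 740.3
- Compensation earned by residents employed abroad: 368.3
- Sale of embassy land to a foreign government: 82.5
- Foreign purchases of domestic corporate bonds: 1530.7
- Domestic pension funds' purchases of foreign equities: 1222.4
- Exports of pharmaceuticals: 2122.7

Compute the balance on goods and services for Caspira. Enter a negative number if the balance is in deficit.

4577.0

Goods: -1253.3 + 2295.6 - 1908.5 + 2122.7 = 1256.5
Services: 2023.8 + 620.6 + 676.1 = 3320.5
Trade balance = 1256.5 + 3320.5 = 4577.0
(Excluded from the trade balance — primary income: dividends received from foreign subsidiaries of resident firms 408.5, compensation paid to foreign seasonal workers 195.3, reinvested earnings on direct investment abroad 472.2, compensation earned by residents employed abroad 368.3; financial account: inward foreign direct investment in the manufacturing sector 1786.8, acquisition of a foreign subsidiary by a resident firm (outward FDI) 1971.9, foreign purchases of domestic corporate bonds 1530.7, domestic pension funds' purchases of foreign equities 1222.4; secondary income: pension payments received by residents from foreign governments 332.8, personal remittances received from nationals working abroad 740.3; capital account: sale of embassy land to a foreign government 82.5.)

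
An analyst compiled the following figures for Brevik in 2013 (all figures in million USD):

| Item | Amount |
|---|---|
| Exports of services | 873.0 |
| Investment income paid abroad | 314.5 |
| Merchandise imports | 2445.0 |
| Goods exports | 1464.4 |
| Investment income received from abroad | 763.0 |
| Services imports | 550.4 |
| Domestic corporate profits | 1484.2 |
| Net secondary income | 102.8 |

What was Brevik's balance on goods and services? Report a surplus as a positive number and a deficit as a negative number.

-658.0

Goods balance = 1464.4 - 2445.0 = -980.6
Services balance = 873.0 - 550.4 = 322.6
Trade balance (goods + services) = -980.6 + 322.6 = -658.0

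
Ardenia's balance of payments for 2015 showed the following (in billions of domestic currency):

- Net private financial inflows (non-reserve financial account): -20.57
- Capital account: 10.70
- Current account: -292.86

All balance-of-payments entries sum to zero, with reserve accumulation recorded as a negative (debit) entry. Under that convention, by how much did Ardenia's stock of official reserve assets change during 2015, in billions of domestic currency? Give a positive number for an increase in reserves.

-302.73

Official reserve transactions balance = -((-292.86) + 10.70 + (-20.57)) = 302.73
An accumulation of reserves is recorded as a debit (negative entry), so the change in the stock of reserves is the negative of that balance.
Change in official reserves = -(302.73) = -302.73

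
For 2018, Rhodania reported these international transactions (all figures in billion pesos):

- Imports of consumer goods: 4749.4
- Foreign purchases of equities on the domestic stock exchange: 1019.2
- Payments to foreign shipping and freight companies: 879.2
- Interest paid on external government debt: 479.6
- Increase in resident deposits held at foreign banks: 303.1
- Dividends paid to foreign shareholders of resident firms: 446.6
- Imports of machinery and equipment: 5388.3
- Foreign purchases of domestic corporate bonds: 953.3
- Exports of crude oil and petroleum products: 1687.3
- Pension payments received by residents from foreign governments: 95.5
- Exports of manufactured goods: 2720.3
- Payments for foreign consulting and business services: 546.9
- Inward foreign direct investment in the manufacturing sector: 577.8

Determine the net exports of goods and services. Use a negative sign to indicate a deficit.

Goods: 1687.3 - 4749.4 - 5388.3 + 2720.3 = -5730.1
Services: -546.9 - 879.2 = -1426.1
Trade balance = -5730.1 + (-1426.1) = -7156.2
(Excluded from the trade balance — financial account: foreign purchases of equities on the domestic stock exchange 1019.2, increase in resident deposits held at foreign banks 303.1, foreign purchases of domestic corporate bonds 953.3, inward foreign direct investment in the manufacturing sector 577.8; primary income: interest paid on external government debt 479.6, dividends paid to foreign shareholders of resident firms 446.6; secondary income: pension payments received by residents from foreign governments 95.5.)

-7156.2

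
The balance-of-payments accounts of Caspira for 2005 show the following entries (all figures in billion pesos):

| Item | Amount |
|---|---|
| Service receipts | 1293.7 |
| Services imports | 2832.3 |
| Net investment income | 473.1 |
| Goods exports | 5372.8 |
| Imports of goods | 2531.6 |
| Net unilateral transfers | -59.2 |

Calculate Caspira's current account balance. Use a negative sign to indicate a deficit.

Goods balance = 5372.8 - 2531.6 = 2841.2
Services balance = 1293.7 - 2832.3 = -1538.6
Trade balance (goods + services) = 2841.2 + (-1538.6) = 1302.6
Net primary income = 473.1
Net secondary income = -59.2
Current account = 1302.6 + 473.1 + (-59.2) = 1716.5

1716.5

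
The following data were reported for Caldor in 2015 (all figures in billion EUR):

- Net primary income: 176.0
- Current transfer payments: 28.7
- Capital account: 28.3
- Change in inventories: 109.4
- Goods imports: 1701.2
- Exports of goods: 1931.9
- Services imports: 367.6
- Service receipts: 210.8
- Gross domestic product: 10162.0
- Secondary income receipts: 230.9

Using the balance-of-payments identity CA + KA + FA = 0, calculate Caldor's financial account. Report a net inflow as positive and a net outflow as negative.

Goods balance = 1931.9 - 1701.2 = 230.7
Services balance = 210.8 - 367.6 = -156.8
Trade balance (goods + services) = 230.7 + (-156.8) = 73.9
Net primary income = 176.0
Net secondary income = 230.9 - 28.7 = 202.2
Current account = 73.9 + 176.0 + 202.2 = 452.1
Financial account = -(452.1 + 28.3) = -480.4

-480.4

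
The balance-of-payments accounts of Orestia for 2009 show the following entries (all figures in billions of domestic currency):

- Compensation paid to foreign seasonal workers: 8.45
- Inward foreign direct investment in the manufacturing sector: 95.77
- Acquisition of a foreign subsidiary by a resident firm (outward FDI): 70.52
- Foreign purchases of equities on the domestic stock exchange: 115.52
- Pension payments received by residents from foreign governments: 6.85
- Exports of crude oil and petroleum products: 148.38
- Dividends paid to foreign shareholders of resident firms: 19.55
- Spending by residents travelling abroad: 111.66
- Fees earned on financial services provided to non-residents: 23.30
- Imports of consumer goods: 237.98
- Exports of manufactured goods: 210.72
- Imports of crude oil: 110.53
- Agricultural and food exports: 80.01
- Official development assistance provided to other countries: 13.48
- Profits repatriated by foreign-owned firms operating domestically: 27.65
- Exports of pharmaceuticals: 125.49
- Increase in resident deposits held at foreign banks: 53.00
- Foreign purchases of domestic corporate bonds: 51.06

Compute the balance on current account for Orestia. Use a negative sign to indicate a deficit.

65.45

Goods: 125.49 + 210.72 + 80.01 - 110.53 + 148.38 - 237.98 = 216.09
Services: 23.30 - 111.66 = -88.36
Primary income: -27.65 - 8.45 - 19.55 = -55.65
Secondary income: -13.48 + 6.85 = -6.63
Current account = 216.09 + (-88.36) + (-55.65) + (-6.63) = 65.45
(Excluded from the current account — financial account: inward foreign direct investment in the manufacturing sector 95.77, acquisition of a foreign subsidiary by a resident firm (outward FDI) 70.52, foreign purchases of equities on the domestic stock exchange 115.52, increase in resident deposits held at foreign banks 53.00, foreign purchases of domestic corporate bonds 51.06.)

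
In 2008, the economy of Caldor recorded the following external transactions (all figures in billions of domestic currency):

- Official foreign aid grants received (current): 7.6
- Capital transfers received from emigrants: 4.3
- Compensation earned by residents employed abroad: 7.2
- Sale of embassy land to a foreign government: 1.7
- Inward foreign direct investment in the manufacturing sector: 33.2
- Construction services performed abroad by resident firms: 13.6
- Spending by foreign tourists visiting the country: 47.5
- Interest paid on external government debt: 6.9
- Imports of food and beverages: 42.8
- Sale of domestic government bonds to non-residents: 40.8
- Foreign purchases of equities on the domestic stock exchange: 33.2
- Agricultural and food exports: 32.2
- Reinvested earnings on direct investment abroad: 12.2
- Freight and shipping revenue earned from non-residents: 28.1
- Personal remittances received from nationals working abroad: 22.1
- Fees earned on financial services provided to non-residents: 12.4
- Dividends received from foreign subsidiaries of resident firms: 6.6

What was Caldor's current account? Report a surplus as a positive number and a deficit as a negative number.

Goods: 32.2 - 42.8 = -10.6
Services: 28.1 + 47.5 + 13.6 + 12.4 = 101.6
Primary income: 12.2 - 6.9 + 6.6 + 7.2 = 19.1
Secondary income: 7.6 + 22.1 = 29.7
Current account = (-10.6) + 101.6 + 19.1 + 29.7 = 139.8
(Excluded from the current account — capital account: capital transfers received from emigrants 4.3, sale of embassy land to a foreign government 1.7; financial account: inward foreign direct investment in the manufacturing sector 33.2, sale of domestic government bonds to non-residents 40.8, foreign purchases of equities on the domestic stock exchange 33.2.)

139.8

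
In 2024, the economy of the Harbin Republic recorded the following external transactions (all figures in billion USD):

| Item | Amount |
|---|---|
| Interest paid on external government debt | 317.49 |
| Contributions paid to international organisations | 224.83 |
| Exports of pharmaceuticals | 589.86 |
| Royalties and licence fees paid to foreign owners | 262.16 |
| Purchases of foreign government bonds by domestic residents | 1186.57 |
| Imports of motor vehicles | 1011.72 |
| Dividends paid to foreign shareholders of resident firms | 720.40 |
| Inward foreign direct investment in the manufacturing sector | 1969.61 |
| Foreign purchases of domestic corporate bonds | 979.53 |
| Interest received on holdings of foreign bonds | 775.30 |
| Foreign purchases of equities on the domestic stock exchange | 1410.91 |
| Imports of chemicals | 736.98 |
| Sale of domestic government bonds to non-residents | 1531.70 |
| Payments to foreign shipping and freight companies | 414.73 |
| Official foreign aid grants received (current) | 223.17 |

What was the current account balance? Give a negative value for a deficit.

Goods: -736.98 + 589.86 - 1011.72 = -1158.84
Services: -414.73 - 262.16 = -676.89
Primary income: -720.40 + 775.30 - 317.49 = -262.59
Secondary income: -224.83 + 223.17 = -1.66
Current account = (-1158.84) + (-676.89) + (-262.59) + (-1.66) = -2099.98
(Excluded from the current account — financial account: purchases of foreign government bonds by domestic residents 1186.57, inward foreign direct investment in the manufacturing sector 1969.61, foreign purchases of domestic corporate bonds 979.53, foreign purchases of equities on the domestic stock exchange 1410.91, sale of domestic government bonds to non-residents 1531.70.)

-2099.98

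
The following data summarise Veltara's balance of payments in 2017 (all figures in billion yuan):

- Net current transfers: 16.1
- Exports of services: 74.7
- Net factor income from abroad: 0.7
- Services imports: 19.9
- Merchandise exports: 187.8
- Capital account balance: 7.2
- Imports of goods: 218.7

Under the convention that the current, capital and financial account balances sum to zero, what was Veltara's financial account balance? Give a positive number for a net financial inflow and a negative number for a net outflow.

Goods balance = 187.8 - 218.7 = -30.9
Services balance = 74.7 - 19.9 = 54.8
Trade balance (goods + services) = -30.9 + 54.8 = 23.9
Net primary income = 0.7
Net secondary income = 16.1
Current account = 23.9 + 0.7 + 16.1 = 40.7
Financial account = -(40.7 + 7.2) = -47.9

-47.9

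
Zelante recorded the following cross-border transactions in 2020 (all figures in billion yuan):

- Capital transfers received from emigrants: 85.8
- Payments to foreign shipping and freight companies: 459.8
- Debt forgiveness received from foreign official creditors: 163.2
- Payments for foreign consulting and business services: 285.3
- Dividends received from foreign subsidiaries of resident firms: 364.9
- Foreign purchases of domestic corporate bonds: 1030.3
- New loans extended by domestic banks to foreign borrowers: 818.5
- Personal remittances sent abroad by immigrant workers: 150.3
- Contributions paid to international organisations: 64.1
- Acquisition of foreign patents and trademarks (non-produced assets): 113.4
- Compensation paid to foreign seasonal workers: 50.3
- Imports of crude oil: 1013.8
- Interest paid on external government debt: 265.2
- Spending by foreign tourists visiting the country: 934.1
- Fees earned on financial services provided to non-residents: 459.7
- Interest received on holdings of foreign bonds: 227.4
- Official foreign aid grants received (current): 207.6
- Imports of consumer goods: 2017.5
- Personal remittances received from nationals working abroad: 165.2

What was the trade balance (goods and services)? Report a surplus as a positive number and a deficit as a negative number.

-2382.6

Goods: -1013.8 - 2017.5 = -3031.3
Services: -285.3 + 934.1 + 459.7 - 459.8 = 648.7
Trade balance = -3031.3 + 648.7 = -2382.6
(Excluded from the trade balance — capital account: capital transfers received from emigrants 85.8, debt forgiveness received from foreign official creditors 163.2, acquisition of foreign patents and trademarks (non-produced assets) 113.4; primary income: dividends received from foreign subsidiaries of resident firms 364.9, compensation paid to foreign seasonal workers 50.3, interest paid on external government debt 265.2, interest received on holdings of foreign bonds 227.4; financial account: foreign purchases of domestic corporate bonds 1030.3, new loans extended by domestic banks to foreign borrowers 818.5; secondary income: personal remittances sent abroad by immigrant workers 150.3, contributions paid to international organisations 64.1, official foreign aid grants received (current) 207.6, personal remittances received from nationals working abroad 165.2.)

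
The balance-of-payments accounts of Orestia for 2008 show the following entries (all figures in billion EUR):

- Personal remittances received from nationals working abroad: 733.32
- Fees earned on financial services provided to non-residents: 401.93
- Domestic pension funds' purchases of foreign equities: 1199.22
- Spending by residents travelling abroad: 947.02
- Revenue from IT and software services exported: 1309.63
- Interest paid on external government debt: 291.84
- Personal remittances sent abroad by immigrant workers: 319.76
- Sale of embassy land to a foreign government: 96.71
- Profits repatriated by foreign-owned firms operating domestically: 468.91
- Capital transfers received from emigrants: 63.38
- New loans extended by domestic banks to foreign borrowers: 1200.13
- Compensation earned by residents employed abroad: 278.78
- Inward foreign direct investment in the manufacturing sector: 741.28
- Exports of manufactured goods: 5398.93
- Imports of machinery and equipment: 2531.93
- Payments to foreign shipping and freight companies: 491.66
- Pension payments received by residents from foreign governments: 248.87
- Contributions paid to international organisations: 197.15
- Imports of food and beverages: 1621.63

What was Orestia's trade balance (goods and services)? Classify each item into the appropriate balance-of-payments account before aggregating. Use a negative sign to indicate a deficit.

1518.25

Goods: -1621.63 - 2531.93 + 5398.93 = 1245.37
Services: 401.93 - 947.02 - 491.66 + 1309.63 = 272.88
Trade balance = 1245.37 + 272.88 = 1518.25
(Excluded from the trade balance — secondary income: personal remittances received from nationals working abroad 733.32, personal remittances sent abroad by immigrant workers 319.76, pension payments received by residents from foreign governments 248.87, contributions paid to international organisations 197.15; financial account: domestic pension funds' purchases of foreign equities 1199.22, new loans extended by domestic banks to foreign borrowers 1200.13, inward foreign direct investment in the manufacturing sector 741.28; primary income: interest paid on external government debt 291.84, profits repatriated by foreign-owned firms operating domestically 468.91, compensation earned by residents employed abroad 278.78; capital account: sale of embassy land to a foreign government 96.71, capital transfers received from emigrants 63.38.)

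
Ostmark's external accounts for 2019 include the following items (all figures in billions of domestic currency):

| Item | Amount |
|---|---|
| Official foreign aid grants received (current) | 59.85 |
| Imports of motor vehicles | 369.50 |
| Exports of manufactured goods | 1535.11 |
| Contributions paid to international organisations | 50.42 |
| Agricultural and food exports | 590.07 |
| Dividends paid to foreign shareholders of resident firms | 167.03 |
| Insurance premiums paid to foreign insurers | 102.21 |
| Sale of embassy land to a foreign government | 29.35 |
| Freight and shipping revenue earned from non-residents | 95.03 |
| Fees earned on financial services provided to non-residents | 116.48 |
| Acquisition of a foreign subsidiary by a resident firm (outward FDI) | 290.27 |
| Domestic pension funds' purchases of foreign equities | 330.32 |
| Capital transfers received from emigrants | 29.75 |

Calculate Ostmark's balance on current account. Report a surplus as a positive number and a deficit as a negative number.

Goods: 1535.11 + 590.07 - 369.50 = 1755.68
Services: 95.03 - 102.21 + 116.48 = 109.30
Primary income: -167.03
Secondary income: -50.42 + 59.85 = 9.43
Current account = 1755.68 + 109.30 + (-167.03) + 9.43 = 1707.38
(Excluded from the current account — capital account: sale of embassy land to a foreign government 29.35, capital transfers received from emigrants 29.75; financial account: acquisition of a foreign subsidiary by a resident firm (outward FDI) 290.27, domestic pension funds' purchases of foreign equities 330.32.)

1707.38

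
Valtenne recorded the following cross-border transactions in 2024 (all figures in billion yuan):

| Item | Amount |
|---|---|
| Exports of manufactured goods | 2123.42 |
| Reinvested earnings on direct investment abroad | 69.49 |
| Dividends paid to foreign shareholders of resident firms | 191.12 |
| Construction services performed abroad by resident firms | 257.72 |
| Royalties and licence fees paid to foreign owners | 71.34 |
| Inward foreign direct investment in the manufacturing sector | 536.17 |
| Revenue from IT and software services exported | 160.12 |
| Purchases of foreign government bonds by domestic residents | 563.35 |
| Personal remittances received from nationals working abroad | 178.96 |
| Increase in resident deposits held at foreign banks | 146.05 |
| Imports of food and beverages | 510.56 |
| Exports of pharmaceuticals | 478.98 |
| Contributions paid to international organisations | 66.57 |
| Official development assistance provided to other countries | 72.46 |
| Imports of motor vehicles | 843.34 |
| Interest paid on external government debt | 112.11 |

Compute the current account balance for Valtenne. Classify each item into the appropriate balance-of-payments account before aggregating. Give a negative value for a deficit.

Goods: 478.98 - 843.34 + 2123.42 - 510.56 = 1248.50
Services: 160.12 - 71.34 + 257.72 = 346.50
Primary income: -112.11 + 69.49 - 191.12 = -233.74
Secondary income: -72.46 + 178.96 - 66.57 = 39.93
Current account = 1248.50 + 346.50 + (-233.74) + 39.93 = 1401.19
(Excluded from the current account — financial account: inward foreign direct investment in the manufacturing sector 536.17, purchases of foreign government bonds by domestic residents 563.35, increase in resident deposits held at foreign banks 146.05.)

1401.19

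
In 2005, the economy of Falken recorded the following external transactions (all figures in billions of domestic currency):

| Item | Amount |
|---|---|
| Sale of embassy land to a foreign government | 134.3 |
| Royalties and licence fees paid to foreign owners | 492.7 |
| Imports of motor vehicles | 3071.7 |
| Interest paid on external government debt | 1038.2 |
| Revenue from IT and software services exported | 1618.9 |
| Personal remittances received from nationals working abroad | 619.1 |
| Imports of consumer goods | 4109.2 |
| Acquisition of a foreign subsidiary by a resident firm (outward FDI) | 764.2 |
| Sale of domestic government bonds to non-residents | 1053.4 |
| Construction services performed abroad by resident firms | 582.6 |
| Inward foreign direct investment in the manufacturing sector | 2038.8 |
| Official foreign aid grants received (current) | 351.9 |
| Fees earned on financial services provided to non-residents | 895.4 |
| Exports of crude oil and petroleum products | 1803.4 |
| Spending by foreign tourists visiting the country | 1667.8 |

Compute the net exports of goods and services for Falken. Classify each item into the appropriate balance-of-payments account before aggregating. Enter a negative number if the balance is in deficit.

Goods: 1803.4 - 3071.7 - 4109.2 = -5377.5
Services: 582.6 + 1667.8 + 895.4 - 492.7 + 1618.9 = 4272.0
Trade balance = -5377.5 + 4272.0 = -1105.5
(Excluded from the trade balance — capital account: sale of embassy land to a foreign government 134.3; primary income: interest paid on external government debt 1038.2; secondary income: personal remittances received from nationals working abroad 619.1, official foreign aid grants received (current) 351.9; financial account: acquisition of a foreign subsidiary by a resident firm (outward FDI) 764.2, sale of domestic government bonds to non-residents 1053.4, inward foreign direct investment in the manufacturing sector 2038.8.)

-1105.5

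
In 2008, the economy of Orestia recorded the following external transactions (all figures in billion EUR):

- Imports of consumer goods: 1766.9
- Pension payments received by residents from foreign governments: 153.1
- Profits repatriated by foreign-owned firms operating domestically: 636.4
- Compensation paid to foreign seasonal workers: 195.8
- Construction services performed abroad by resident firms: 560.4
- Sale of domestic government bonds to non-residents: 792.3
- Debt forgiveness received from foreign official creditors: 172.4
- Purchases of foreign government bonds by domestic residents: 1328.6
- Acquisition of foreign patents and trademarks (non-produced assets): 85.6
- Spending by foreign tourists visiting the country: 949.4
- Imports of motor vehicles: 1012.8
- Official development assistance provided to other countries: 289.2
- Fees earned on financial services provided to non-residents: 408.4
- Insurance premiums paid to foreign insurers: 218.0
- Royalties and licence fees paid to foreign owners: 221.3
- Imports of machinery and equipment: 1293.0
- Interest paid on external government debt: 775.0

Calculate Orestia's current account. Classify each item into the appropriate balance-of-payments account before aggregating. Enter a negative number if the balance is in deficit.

Goods: -1012.8 - 1293.0 - 1766.9 = -4072.7
Services: -218.0 + 560.4 - 221.3 + 408.4 + 949.4 = 1478.9
Primary income: -195.8 - 636.4 - 775.0 = -1607.2
Secondary income: 153.1 - 289.2 = -136.1
Current account = (-4072.7) + 1478.9 + (-1607.2) + (-136.1) = -4337.1
(Excluded from the current account — financial account: sale of domestic government bonds to non-residents 792.3, purchases of foreign government bonds by domestic residents 1328.6; capital account: debt forgiveness received from foreign official creditors 172.4, acquisition of foreign patents and trademarks (non-produced assets) 85.6.)

-4337.1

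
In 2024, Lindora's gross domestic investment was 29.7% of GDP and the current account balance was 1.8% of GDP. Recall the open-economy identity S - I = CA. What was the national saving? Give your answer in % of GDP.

31.5

S - I = CA (net lending to the rest of the world).
S = I + CA = 29.7 + 1.8 = 31.5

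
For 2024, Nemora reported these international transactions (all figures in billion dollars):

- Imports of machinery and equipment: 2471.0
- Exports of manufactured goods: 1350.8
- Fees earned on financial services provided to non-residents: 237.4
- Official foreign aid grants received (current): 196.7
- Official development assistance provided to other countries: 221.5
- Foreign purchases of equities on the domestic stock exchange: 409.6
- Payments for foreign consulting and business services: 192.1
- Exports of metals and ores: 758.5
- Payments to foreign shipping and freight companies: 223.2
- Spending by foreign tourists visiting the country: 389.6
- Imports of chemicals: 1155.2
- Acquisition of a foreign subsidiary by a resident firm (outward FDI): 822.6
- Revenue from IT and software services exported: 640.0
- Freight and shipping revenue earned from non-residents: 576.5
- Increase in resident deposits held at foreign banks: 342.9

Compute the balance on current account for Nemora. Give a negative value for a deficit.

Goods: 758.5 - 2471.0 + 1350.8 - 1155.2 = -1516.9
Services: 237.4 - 192.1 + 640.0 + 576.5 - 223.2 + 389.6 = 1428.2
Secondary income: -221.5 + 196.7 = -24.8
Current account = (-1516.9) + 1428.2 + (-24.8) = -113.5
(Excluded from the current account — financial account: foreign purchases of equities on the domestic stock exchange 409.6, acquisition of a foreign subsidiary by a resident firm (outward FDI) 822.6, increase in resident deposits held at foreign banks 342.9.)

-113.5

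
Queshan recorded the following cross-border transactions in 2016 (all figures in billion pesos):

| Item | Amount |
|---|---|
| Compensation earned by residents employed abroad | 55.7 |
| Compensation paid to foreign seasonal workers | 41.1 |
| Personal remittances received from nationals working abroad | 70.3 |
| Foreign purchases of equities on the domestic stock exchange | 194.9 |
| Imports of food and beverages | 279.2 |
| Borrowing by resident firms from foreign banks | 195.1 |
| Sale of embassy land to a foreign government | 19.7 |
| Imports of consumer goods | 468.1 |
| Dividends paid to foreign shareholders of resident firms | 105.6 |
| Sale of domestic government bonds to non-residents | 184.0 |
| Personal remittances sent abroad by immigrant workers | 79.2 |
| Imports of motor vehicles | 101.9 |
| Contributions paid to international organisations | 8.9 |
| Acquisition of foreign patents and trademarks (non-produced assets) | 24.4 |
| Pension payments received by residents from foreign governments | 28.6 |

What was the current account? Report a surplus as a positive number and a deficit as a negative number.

Goods: -279.2 - 468.1 - 101.9 = -849.2
Primary income: -41.1 + 55.7 - 105.6 = -91.0
Secondary income: -8.9 + 70.3 - 79.2 + 28.6 = 10.8
Current account = (-849.2) + (-91.0) + 10.8 = -929.4
(Excluded from the current account — financial account: foreign purchases of equities on the domestic stock exchange 194.9, borrowing by resident firms from foreign banks 195.1, sale of domestic government bonds to non-residents 184.0; capital account: sale of embassy land to a foreign government 19.7, acquisition of foreign patents and trademarks (non-produced assets) 24.4.)

-929.4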